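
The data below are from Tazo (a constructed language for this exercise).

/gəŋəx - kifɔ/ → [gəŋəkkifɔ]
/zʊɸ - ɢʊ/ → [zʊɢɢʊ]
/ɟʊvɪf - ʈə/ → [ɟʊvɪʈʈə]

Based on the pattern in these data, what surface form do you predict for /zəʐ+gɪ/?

The data show regressive total assimilation (/x/ → [k] before /k/; /ɸ/ → [ɢ] before /ɢ/; /f/ → [ʈ] before /ʈ/): in every case the target segment becomes identical to its following neighbour, copying more than a single feature.
/ʐ/ is the segment targeted by the rule; it sits immediately before /g/, so it assimilates completely and surfaces as [g].

[zəggɪ]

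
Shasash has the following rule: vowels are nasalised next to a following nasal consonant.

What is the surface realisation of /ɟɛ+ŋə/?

[ɟɛ̃ŋə]

/ɛ/ sits next to the nasal /ŋ/ and is therefore nasalised to [ɛ̃].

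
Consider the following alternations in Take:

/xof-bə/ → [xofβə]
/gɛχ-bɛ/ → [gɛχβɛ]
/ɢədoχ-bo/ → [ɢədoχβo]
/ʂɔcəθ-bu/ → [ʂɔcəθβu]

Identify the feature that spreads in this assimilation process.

Comparing underlying and surface forms, /b/ → [β] is the alternation; the neighbouring /f/ is constant.
/b/ is a stop while /f/ is a fricative; the output [β] is a fricative, matching the trigger — so the feature that spreads is manner.
Checking the remaining alternations: /b/ → [β] after /χ/ (stop → fricative, matching a fricative); /b/ → [β] after /θ/ (stop → fricative, matching a fricative) — only manner changes, and always toward the preceding segment.

manner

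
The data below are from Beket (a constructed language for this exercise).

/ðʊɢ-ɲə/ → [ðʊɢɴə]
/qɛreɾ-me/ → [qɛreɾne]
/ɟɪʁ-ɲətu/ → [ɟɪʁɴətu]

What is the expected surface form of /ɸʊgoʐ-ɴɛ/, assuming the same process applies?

[ɸʊgoʐɳɛ]

The data show progressive place assimilation: /ɲ/ → [ɴ] after /ɢ/; /m/ → [n] after /ɾ/; /ɲ/ → [ɴ] after /ʁ/. In each pair only place changes, matching the preceding consonant, while manner and voice stay constant.
/ɴ/ is a voiced uvular nasal. The preceding trigger /ʐ/ is retroflex, so /ɴ/ must become retroflex as well.
The voiced retroflex nasal is [ɳ], so /ɴ/ → [ɳ].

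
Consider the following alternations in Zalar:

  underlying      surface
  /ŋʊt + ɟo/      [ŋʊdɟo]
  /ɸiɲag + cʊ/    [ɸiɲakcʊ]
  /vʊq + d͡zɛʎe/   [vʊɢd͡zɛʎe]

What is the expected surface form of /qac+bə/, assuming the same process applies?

[qaɟbə]

The data show regressive voicing assimilation: /t/ → [d] before /ɟ/; /g/ → [k] before /c/; /q/ → [ɢ] before /d͡z/. In each pair only voicing changes, matching the following consonant, while place and manner stay constant.
/c/ is a voiceless palatal stop. The following trigger /b/ is voiced, so /c/ must become voiced as well.
Changing only its voicing to voiced gives [ɟ] — the voiced palatal stop.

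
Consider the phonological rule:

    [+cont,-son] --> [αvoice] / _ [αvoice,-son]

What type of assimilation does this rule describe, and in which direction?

regressive voicing assimilation

The shared variable α links the value of [voice] on the target to the same value on the neighbouring segment, so voicing is the feature that assimilates.
Since the environment is written after the underscore, the trigger follows the target; the direction is regressive.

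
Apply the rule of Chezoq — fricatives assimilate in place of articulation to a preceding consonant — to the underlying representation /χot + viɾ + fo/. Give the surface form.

/v/ is a voiced labiodental fricative. The preceding trigger /t/ is alveolar, so /v/ must become alveolar as well.
The voiced alveolar fricative is [z], so /v/ → [z].
The same rule applies at the second boundary: /f/ → [s] next to /ɾ/.

[χotziɾso]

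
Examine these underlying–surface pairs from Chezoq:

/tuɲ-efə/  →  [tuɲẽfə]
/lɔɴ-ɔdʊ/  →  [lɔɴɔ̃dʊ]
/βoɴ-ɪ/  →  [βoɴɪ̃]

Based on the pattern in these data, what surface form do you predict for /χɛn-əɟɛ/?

[χɛnə̃ɟɛ]

The data show progressive nasality assimilation (vowel nasalisation): /e/ → [ẽ] after /ɲ/; /ɔ/ → [ɔ̃] after /ɴ/; /ɪ/ → [ɪ̃] after /ɴ/ — a vowel is nasalised by an immediately preceding nasal consonant.
The vowel /ə/ is adjacent to the preceding nasal /n/, so it acquires [+nasal] and surfaces as [ə̃].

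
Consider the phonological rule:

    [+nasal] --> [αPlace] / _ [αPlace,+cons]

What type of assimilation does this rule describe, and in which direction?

The rule copies the place features (abbreviated [Place]) from the environment onto the target, so the assimilating feature is place.
Since the environment is written after the underscore, the trigger follows the target; the direction is regressive.

regressive place assimilation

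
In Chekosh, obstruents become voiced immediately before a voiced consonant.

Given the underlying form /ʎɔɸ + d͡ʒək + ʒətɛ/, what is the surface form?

The rule targets /ɸ/ (voiceless bilabial fricative), which sits before the trigger /d͡ʒ/ (voiced).
The voiced bilabial fricative is [β], so /ɸ/ → [β].
At the second juncture, /k/ likewise becomes [g] adjacent to /ʒ/.

[ʎɔβd͡ʒəgʒətɛ]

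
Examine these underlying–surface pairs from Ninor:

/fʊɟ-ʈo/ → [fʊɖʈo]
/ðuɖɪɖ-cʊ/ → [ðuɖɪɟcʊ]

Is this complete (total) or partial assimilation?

partial assimilation

Underlying /ɟ/ is realised as [ɖ] next to /ʈ/; /ʈ/ itself does not change.
The change palatal → retroflex matches the place of the following /ʈ/, identifying this as place assimilation.
Manner and voice are unchanged, so the assimilation is partial, not total.
The same holds elsewhere in the data: /ɖ/ → [ɟ] before /c/ (retroflex → palatal, matching palatal) — only place changes, and always toward the following segment.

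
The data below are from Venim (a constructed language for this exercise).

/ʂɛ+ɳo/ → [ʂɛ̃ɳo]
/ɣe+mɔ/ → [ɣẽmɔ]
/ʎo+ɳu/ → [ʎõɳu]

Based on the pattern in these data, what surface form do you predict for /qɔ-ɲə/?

[qɔ̃ɲə]

The data show regressive nasality assimilation (vowel nasalisation): /ɛ/ → [ɛ̃] before /ɳ/; /e/ → [ẽ] before /m/; /o/ → [õ] before /ɳ/ — a vowel is nasalised by an immediately following nasal consonant.
The vowel /ɔ/ is adjacent to the following nasal /ɲ/, so it acquires [+nasal] and surfaces as [ɔ̃].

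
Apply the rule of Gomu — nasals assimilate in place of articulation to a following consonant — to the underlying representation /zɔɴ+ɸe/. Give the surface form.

The rule targets /ɴ/ (voiced uvular nasal), which sits before the trigger /ɸ/ (bilabial).
Changing only its place to bilabial gives [m] — the voiced bilabial nasal.

[zɔmɸe]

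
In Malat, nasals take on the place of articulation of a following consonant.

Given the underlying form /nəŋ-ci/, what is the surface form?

[nəɲci]

/ŋ/ is a voiced velar nasal. The following trigger /c/ is palatal, so /ŋ/ must become palatal as well.
A voiced palatal nasal is [ɲ], so the surface segment is [ɲ].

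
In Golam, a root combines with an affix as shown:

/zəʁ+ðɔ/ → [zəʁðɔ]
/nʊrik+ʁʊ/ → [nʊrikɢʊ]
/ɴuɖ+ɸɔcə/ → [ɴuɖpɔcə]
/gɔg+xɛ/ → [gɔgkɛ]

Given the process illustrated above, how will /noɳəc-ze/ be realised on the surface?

The data show progressive manner assimilation: /ʁ/ → [ɢ] after /k/; /ɸ/ → [p] after /ɖ/; /x/ → [k] after /g/. In each pair only manner changes, matching the preceding consonant, while place and voice stay constant.
No alternation appears in [zəʁðɔ]: there the adjacent consonants already agree in manner (/ð/ and /ʁ/ are both fricatives), so this form is consistent with the same rule.
/z/ is a voiced alveolar fricative. The preceding trigger /c/ is a stop, so /z/ must become a stop as well.
A voiced alveolar stop is [d], so the surface segment is [d].

[noɳəcde]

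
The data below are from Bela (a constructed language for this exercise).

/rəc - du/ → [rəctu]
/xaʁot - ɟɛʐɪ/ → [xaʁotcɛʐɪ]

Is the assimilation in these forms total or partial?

partial assimilation

Comparing underlying and surface forms, /d/ → [t] is the alternation; the neighbouring /c/ is constant.
/d/ is voiced while /c/ is voiceless; the output [t] is voiceless, matching the trigger — so the feature that spreads is voicing.
Place and manner are unchanged, so the assimilation is partial, not total.
The same holds elsewhere in the data: /ɟ/ → [c] after /t/ (voiced → voiceless, matching voiceless) — only voicing changes, and always toward the preceding segment.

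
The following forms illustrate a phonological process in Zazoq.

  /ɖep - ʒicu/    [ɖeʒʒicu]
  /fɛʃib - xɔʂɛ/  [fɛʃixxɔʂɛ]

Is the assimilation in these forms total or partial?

The segment that alternates is /p/, which surfaces as [ʒ] when adjacent to /ʒ/.
The output [ʒ] is identical to the trigger /ʒ/ — every feature (place, manner, voicing) has been copied — so this is total assimilation.
The remaining alternation confirms this: /b/ → [x] before /x/ — in each case the output is a copy of the following consonant.

total assimilation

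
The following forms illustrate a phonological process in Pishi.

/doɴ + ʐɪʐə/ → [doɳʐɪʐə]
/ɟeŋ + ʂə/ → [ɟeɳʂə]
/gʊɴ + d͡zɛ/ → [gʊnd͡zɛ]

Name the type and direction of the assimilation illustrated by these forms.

regressive place assimilation

Underlying /ɴ/ is realised as [ɳ] next to /ʐ/; /ʐ/ itself does not change.
/ɴ/ is uvular while /ʐ/ is retroflex; the output [ɳ] is retroflex, matching the trigger — so the feature that spreads is place.
Manner and voice are unchanged, so the assimilation is partial, not total.
The same holds elsewhere in the data: /ŋ/ → [ɳ] before /ʂ/ (velar → retroflex, matching retroflex); /ɴ/ → [n] before /d͡z/ (uvular → alveolar, matching alveolar) — only place changes, and always toward the following segment.
Since the segment that changes precedes the conditioning segment, the assimilation is regressive.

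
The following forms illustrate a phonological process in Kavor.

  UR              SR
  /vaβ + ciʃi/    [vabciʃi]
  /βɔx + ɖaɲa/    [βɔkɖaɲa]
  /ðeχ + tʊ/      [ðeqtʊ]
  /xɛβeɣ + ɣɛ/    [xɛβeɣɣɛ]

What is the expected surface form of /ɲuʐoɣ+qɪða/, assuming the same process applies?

[ɲuʐogqɪða]

The data show regressive manner assimilation: /β/ → [b] before /c/; /x/ → [k] before /ɖ/; /χ/ → [q] before /t/. In each pair only manner changes, matching the following consonant, while place and voice stay constant.
Nothing changes in [xɛβeɣɣɛ]: there the adjacent consonants already agree in manner (/ɣ/ and /ɣ/ are both fricatives), so this form is consistent with the same rule.
The rule targets /ɣ/ (voiced velar fricative), which sits before the trigger /q/ (stop).
The voiced velar stop is [g], so /ɣ/ → [g].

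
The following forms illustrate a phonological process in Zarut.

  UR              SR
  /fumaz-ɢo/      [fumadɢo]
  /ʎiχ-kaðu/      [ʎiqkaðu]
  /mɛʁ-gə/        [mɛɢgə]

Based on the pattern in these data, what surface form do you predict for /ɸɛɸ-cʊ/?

The data show regressive manner assimilation: /z/ → [d] before /ɢ/; /χ/ → [q] before /k/; /ʁ/ → [ɢ] before /g/. In each pair only manner changes, matching the following consonant, while place and voice stay constant.
The rule targets /ɸ/ (voiceless bilabial fricative), which sits before the trigger /c/ (stop).
A voiceless bilabial stop is [p], so the surface segment is [p].

[ɸɛpcʊ]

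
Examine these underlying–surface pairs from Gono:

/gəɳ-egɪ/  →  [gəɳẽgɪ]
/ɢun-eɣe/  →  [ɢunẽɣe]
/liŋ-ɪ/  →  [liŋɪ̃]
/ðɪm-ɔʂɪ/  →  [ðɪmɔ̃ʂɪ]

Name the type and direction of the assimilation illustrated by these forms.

progressive nasality assimilation (vowel nasalisation)

The vowel /e/ surfaces as nasalised [ẽ] next to the preceding nasal /ɳ/ — it has acquired the [+nasal] feature of its neighbour.
The other forms show the same pattern: /e/ → [ẽ] after /n/; /ɪ/ → [ɪ̃] after /ŋ/; /ɔ/ → [ɔ̃] after /m/ — each time a vowel is nasalised next to a preceding nasal.
Because the conditioning nasal is to the left of the vowel that changes, the process is progressive (perseverative).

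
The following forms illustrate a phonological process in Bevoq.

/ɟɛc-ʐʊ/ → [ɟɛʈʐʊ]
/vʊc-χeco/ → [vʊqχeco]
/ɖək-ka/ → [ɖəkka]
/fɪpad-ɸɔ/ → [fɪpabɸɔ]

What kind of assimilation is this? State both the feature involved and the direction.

The segment that alternates is /c/, which surfaces as [ʈ] when adjacent to /ʐ/.
/c/ is palatal while /ʐ/ is retroflex; the output [ʈ] is retroflex, matching the trigger — so the feature that spreads is place.
Manner and voice are unchanged, so the assimilation is partial, not total.
The same holds elsewhere in the data: /c/ → [q] before /χ/ (palatal → uvular, matching uvular); /d/ → [b] before /ɸ/ (alveolar → bilabial, matching bilabial) — only place changes, and always toward the following segment.
No alternation appears in [ɖəkka]: there the adjacent consonants already agree in place (/k/ and /k/ are both velar), so this form is consistent with the same rule.
The trigger is the following segment, so the direction is regressive (anticipatory).

regressive place assimilation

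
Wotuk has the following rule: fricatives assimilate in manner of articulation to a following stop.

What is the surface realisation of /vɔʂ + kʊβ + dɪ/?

[vɔʈkʊbdɪ]

/ʂ/ is a voiceless retroflex fricative. The following trigger /k/ is a stop, so /ʂ/ must become a stop as well.
Changing only its manner to stop gives [ʈ] — the voiceless retroflex stop.
The same rule applies at the second boundary: /β/ → [b] next to /d/.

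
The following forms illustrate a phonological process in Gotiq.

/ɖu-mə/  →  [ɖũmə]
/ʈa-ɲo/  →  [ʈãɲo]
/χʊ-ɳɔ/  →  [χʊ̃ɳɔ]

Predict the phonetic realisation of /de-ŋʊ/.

[dẽŋʊ]

The data show regressive nasality assimilation (vowel nasalisation): /u/ → [ũ] before /m/; /a/ → [ã] before /ɲ/; /ʊ/ → [ʊ̃] before /ɳ/ — a vowel is nasalised by an immediately following nasal consonant.
The vowel /e/ is adjacent to the following nasal /ŋ/, so it acquires [+nasal] and surfaces as [ẽ].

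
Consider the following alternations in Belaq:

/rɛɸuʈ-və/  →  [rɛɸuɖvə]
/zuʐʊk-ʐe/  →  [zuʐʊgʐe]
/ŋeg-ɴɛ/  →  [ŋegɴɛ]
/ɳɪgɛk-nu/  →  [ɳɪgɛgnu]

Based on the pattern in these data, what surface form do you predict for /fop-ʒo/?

The data show regressive voicing assimilation: /ʈ/ → [ɖ] before /v/; /k/ → [g] before /ʐ/; /k/ → [g] before /n/. In each pair only voicing changes, matching the following consonant, while place and manner stay constant.
Nothing changes in [ŋegɴɛ]: there the adjacent consonants already agree in voicing (/g/ and /ɴ/ are both voiced), so this form is consistent with the same rule.
/p/ is a voiceless bilabial stop. The following trigger /ʒ/ is voiced, so /p/ must become voiced as well.
The voiced bilabial stop is [b], so /p/ → [b].

[fobʒo]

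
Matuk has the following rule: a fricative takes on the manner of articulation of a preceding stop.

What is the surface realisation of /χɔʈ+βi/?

/β/ is a voiced bilabial fricative. The preceding trigger /ʈ/ is a stop, so /β/ must become a stop as well.
The voiced bilabial stop is [b], so /β/ → [b].

[χɔʈbi]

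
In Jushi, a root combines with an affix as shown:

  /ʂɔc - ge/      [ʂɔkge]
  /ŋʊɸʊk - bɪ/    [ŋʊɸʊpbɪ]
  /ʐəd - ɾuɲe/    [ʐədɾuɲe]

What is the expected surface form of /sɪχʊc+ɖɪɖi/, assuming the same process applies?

The data show regressive place assimilation: /c/ → [k] before /g/; /k/ → [p] before /b/. In each pair only place changes, matching the following consonant, while manner and voice stay constant.
Nothing changes in [ʐədɾuɲe]: there the adjacent consonants already agree in place (/d/ and /ɾ/ are both alveolar), so this form is consistent with the same rule.
The rule targets /c/ (voiceless palatal stop), which sits before the trigger /ɖ/ (retroflex).
The voiceless retroflex stop is [ʈ], so /c/ → [ʈ].

[sɪχʊʈɖɪɖi]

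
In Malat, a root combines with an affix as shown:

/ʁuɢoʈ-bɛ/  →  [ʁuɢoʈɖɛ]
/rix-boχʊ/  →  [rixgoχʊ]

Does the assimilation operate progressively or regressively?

progressive

The segment that alternates is /b/, which surfaces as [ɖ] when adjacent to /ʈ/.
/b/ is bilabial while /ʈ/ is retroflex; the output [ɖ] is retroflex, matching the trigger — so the feature that spreads is place.
The other alternating form patterns the same way: /b/ → [g] after /x/ (bilabial → velar, matching velar) — only place changes, and always toward the preceding segment.
The trigger is the preceding segment, so the direction is progressive (perseverative).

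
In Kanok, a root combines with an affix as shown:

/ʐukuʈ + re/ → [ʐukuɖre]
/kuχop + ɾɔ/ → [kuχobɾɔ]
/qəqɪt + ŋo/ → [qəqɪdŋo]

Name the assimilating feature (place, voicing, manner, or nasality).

The segment that alternates is /ʈ/, which surfaces as [ɖ] when adjacent to /r/.
The change voiceless → voiced matches the voicing of the following /r/, identifying this as voicing assimilation.
The same holds elsewhere in the data: /p/ → [b] before /ɾ/ (voiceless → voiced, matching voiced); /t/ → [d] before /ŋ/ (voiceless → voiced, matching voiced) — only voicing changes, and always toward the following segment.

voicing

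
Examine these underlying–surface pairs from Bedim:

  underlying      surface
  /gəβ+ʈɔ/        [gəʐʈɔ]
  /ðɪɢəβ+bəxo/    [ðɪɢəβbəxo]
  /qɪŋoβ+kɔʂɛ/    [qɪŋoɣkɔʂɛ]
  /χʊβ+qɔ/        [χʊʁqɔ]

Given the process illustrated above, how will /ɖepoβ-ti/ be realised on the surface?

The data show regressive place assimilation: /β/ → [ʐ] before /ʈ/; /β/ → [ɣ] before /k/; /β/ → [ʁ] before /q/. In each pair only place changes, matching the following consonant, while manner and voice stay constant.
No alternation appears in [ðɪɢəβbəxo]: there the adjacent consonants already agree in place (/β/ and /b/ are both bilabial), so this form is consistent with the same rule.
The rule targets /β/ (voiced bilabial fricative), which sits before the trigger /t/ (alveolar).
The voiced alveolar fricative is [z], so /β/ → [z].

[ɖepozti]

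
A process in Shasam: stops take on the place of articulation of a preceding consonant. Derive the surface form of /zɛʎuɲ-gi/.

The rule targets /g/ (voiced velar stop), which sits after the trigger /ɲ/ (palatal).
Changing only its place to palatal gives [ɟ] — the voiced palatal stop.

[zɛʎuɲɟi]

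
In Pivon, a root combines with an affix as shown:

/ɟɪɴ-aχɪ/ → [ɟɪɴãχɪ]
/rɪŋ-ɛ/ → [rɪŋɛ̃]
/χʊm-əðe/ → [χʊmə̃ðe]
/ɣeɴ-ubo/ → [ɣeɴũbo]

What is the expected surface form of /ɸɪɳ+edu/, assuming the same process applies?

The data show progressive nasality assimilation (vowel nasalisation): /a/ → [ã] after /ɴ/; /ɛ/ → [ɛ̃] after /ŋ/; /ə/ → [ə̃] after /m/; /u/ → [ũ] after /ɴ/ — a vowel is nasalised by an immediately preceding nasal consonant.
The vowel /e/ is adjacent to the preceding nasal /ɳ/, so it acquires [+nasal] and surfaces as [ẽ].

[ɸɪɳẽdu]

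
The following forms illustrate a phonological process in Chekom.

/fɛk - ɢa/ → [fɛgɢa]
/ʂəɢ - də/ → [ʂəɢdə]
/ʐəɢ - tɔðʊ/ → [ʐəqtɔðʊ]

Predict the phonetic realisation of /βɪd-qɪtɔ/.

The data show regressive voicing assimilation: /k/ → [g] before /ɢ/; /ɢ/ → [q] before /t/. In each pair only voicing changes, matching the following consonant, while place and manner stay constant.
No alternation appears in [ʂəɢdə]: there the adjacent consonants already agree in voicing (/ɢ/ and /d/ are both voiced), so this form is consistent with the same rule.
The rule targets /d/ (voiced alveolar stop), which sits before the trigger /q/ (voiceless).
The voiceless alveolar stop is [t], so /d/ → [t].

[βɪtqɪtɔ]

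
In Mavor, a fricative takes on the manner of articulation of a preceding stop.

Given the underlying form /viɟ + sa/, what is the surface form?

The rule targets /s/ (voiceless alveolar fricative), which sits after the trigger /ɟ/ (stop).
Changing only its manner to stop gives [t] — the voiceless alveolar stop.

[viɟta]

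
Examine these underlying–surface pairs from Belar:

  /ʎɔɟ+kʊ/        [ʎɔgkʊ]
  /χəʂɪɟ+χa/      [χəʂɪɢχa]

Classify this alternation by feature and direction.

regressive place assimilation

The segment that alternates is /ɟ/, which surfaces as [g] when adjacent to /k/.
/ɟ/ is palatal while /k/ is velar; the output [g] is velar, matching the trigger — so the feature that spreads is place.
Manner and voice are unchanged, so the assimilation is partial, not total.
Checking the remaining alternation: /ɟ/ → [ɢ] before /χ/ (palatal → uvular, matching uvular) — only place changes, and always toward the following segment.
Since the segment that changes precedes the conditioning segment, the assimilation is regressive.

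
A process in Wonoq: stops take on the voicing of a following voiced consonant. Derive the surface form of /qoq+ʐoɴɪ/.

[qoɢʐoɴɪ]

The rule targets /q/ (voiceless uvular stop), which sits before the trigger /ʐ/ (voiced).
The voiced uvular stop is [ɢ], so /q/ → [ɢ].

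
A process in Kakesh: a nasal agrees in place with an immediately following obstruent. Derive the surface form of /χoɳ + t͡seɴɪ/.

[χont͡seɴɪ]

The rule targets /ɳ/ (voiced retroflex nasal), which sits before the trigger /t͡s/ (alveolar).
A voiced alveolar nasal is [n], so the surface segment is [n].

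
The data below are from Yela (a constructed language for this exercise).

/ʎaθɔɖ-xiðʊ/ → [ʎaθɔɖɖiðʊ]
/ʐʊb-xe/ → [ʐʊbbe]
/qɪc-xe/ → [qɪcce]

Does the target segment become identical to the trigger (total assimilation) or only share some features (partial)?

Comparing underlying and surface forms, /x/ → [ɖ] is the alternation; the neighbouring /ɖ/ is constant.
The output [ɖ] is identical to the trigger /ɖ/ — every feature (place, manner, voicing) has been copied — so this is total assimilation.
The remaining alternations confirm this: /x/ → [b] after /b/; /x/ → [c] after /c/ — in each case the output is a copy of the preceding consonant.

total assimilation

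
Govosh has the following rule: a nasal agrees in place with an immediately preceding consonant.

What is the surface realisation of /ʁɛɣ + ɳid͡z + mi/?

/ɳ/ is a voiced retroflex nasal. The preceding trigger /ɣ/ is velar, so /ɳ/ must become velar as well.
Changing only its place to velar gives [ŋ] — the voiced velar nasal.
At the second juncture, /m/ likewise becomes [n] adjacent to /d͡z/.

[ʁɛɣŋid͡zni]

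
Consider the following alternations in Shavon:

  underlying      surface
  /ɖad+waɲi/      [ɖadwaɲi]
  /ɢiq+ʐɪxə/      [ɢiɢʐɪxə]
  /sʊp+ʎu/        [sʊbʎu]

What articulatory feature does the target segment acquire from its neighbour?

voicing

Comparing underlying and surface forms, /q/ → [ɢ] is the alternation; the neighbouring /ʐ/ is constant.
The change voiceless → voiced matches the voicing of the following /ʐ/, identifying this as voicing assimilation.
Checking the remaining alternation: /p/ → [b] before /ʎ/ (voiceless → voiced, matching voiced) — only voicing changes, and always toward the following segment.
Nothing changes in [ɖadwaɲi]: there the adjacent consonants already agree in voicing (/d/ and /w/ are both voiced), so this form is consistent with the same rule.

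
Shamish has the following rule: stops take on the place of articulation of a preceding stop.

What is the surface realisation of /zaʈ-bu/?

/b/ is a voiced bilabial stop. The preceding trigger /ʈ/ is retroflex, so /b/ must become retroflex as well.
Changing only its place to retroflex gives [ɖ] — the voiced retroflex stop.

[zaʈɖu]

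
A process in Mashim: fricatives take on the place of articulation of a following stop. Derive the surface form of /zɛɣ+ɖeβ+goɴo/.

/ɣ/ is a voiced velar fricative. The following trigger /ɖ/ is retroflex, so /ɣ/ must become retroflex as well.
A voiced retroflex fricative is [ʐ], so the surface segment is [ʐ].
The same rule applies at the second boundary: /β/ → [ɣ] next to /g/.

[zɛʐɖeɣgoɴo]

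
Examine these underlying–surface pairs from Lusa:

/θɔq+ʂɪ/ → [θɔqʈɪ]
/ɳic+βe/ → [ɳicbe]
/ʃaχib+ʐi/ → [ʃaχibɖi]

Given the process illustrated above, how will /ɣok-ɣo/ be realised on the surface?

The data show progressive manner assimilation: /ʂ/ → [ʈ] after /q/; /β/ → [b] after /c/; /ʐ/ → [ɖ] after /b/. In each pair only manner changes, matching the preceding consonant, while place and voice stay constant.
The rule targets /ɣ/ (voiced velar fricative), which sits after the trigger /k/ (stop).
A voiced velar stop is [g], so the surface segment is [g].

[ɣokgo]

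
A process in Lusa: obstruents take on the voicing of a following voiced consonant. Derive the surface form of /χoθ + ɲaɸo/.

[χoðɲaɸo]

/θ/ is a voiceless dental fricative. The following trigger /ɲ/ is voiced, so /θ/ must become voiced as well.
Changing only its voicing to voiced gives [ð] — the voiced dental fricative.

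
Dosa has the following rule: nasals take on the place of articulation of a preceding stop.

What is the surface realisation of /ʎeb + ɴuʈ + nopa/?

[ʎebmuʈɳopa]

/ɴ/ is a voiced uvular nasal. The preceding trigger /b/ is bilabial, so /ɴ/ must become bilabial as well.
The voiced bilabial nasal is [m], so /ɴ/ → [m].
The same rule applies at the second boundary: /n/ → [ɳ] next to /ʈ/.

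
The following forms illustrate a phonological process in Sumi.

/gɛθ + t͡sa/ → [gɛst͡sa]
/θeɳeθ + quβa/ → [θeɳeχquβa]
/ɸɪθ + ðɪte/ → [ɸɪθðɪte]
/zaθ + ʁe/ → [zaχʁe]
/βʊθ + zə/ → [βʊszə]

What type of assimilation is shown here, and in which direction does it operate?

Comparing underlying and surface forms, /θ/ → [s] is the alternation; the neighbouring /t͡s/ is constant.
The change dental → alveolar matches the place of the following /t͡s/, identifying this as place assimilation.
Manner and voice are unchanged, so the assimilation is partial, not total.
Checking the remaining alternations: /θ/ → [χ] before /q/ (dental → uvular, matching uvular); /θ/ → [χ] before /ʁ/ (dental → uvular, matching uvular); /θ/ → [s] before /z/ (dental → alveolar, matching alveolar) — only place changes, and always toward the following segment.
Nothing changes in [ɸɪθðɪte]: there the adjacent consonants already agree in place (/θ/ and /ð/ are both dental), so this form is consistent with the same rule.
The trigger is the following segment, so the direction is regressive (anticipatory).

regressive place assimilation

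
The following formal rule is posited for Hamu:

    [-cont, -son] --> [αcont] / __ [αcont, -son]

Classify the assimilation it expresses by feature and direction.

regressive manner assimilation

The rule copies [cont] (continuancy) from the environment onto the target stops; since [±cont] encodes the stop/fricative manner contrast, the assimilating dimension is manner.
Since the environment is written after the underscore, the trigger follows the target; the direction is regressive.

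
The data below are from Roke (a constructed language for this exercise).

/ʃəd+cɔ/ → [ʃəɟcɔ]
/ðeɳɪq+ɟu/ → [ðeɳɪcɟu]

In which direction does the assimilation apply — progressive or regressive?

regressive

Comparing underlying and surface forms, /d/ → [ɟ] is the alternation; the neighbouring /c/ is constant.
/d/ is alveolar while /c/ is palatal; the output [ɟ] is palatal, matching the trigger — so the feature that spreads is place.
Checking the remaining alternation: /q/ → [c] before /ɟ/ (uvular → palatal, matching palatal) — only place changes, and always toward the following segment.
Since the segment that changes precedes the conditioning segment, the assimilation is regressive.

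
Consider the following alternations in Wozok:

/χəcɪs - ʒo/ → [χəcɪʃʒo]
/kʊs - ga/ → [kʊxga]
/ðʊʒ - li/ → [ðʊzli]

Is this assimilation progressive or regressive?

regressive

The segment that alternates is /s/, which surfaces as [ʃ] when adjacent to /ʒ/.
/s/ is alveolar while /ʒ/ is postalveolar; the output [ʃ] is postalveolar, matching the trigger — so the feature that spreads is place.
Checking the remaining alternations: /s/ → [x] before /g/ (alveolar → velar, matching velar); /ʒ/ → [z] before /l/ (postalveolar → alveolar, matching alveolar) — only place changes, and always toward the following segment.
The trigger is the following segment, so the direction is regressive (anticipatory).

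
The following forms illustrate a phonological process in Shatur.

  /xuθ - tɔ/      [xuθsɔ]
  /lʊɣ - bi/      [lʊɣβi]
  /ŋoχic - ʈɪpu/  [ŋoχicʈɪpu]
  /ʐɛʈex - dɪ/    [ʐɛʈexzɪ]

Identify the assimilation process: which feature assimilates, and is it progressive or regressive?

progressive manner assimilation

Comparing underlying and surface forms, /t/ → [s] is the alternation; the neighbouring /θ/ is constant.
The change stop → fricative matches the manner of the preceding /θ/, identifying this as manner assimilation.
Place and voice are unchanged, so the assimilation is partial, not total.
The other alternating forms pattern the same way: /b/ → [β] after /ɣ/ (stop → fricative, matching a fricative); /d/ → [z] after /x/ (stop → fricative, matching a fricative) — only manner changes, and always toward the preceding segment.
Nothing changes in [ŋoχicʈɪpu]: there the adjacent consonants already agree in manner (/ʈ/ and /c/ are both stops), so this form is consistent with the same rule.
Since the segment that changes follows the conditioning segment, the assimilation is progressive.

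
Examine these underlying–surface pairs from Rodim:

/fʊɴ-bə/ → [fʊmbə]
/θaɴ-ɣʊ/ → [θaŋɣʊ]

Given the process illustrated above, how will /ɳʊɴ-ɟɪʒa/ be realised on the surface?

[ɳʊɲɟɪʒa]

The data show regressive place assimilation: /ɴ/ → [m] before /b/; /ɴ/ → [ŋ] before /ɣ/. In each pair only place changes, matching the following consonant, while manner and voice stay constant.
The rule targets /ɴ/ (voiced uvular nasal), which sits before the trigger /ɟ/ (palatal).
A voiced palatal nasal is [ɲ], so the surface segment is [ɲ].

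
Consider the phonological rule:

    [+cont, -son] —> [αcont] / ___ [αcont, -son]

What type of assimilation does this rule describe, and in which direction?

The rule copies [cont] (continuancy) from the environment onto the target fricatives; since [±cont] encodes the stop/fricative manner contrast, the assimilating dimension is manner.
The conditioning segment sits to the right of the focus bar, meaning the trigger follows the segment that changes — regressive assimilation.

regressive manner assimilation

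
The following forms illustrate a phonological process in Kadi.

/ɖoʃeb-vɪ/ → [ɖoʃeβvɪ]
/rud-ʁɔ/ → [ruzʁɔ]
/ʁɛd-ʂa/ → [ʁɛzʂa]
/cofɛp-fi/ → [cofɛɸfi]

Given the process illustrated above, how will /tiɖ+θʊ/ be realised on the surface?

The data show regressive manner assimilation: /b/ → [β] before /v/; /d/ → [z] before /ʁ/; /d/ → [z] before /ʂ/; /p/ → [ɸ] before /f/. In each pair only manner changes, matching the following consonant, while place and voice stay constant.
The rule targets /ɖ/ (voiced retroflex stop), which sits before the trigger /θ/ (fricative).
Changing only its manner to fricative gives [ʐ] — the voiced retroflex fricative.

[tiʐθʊ]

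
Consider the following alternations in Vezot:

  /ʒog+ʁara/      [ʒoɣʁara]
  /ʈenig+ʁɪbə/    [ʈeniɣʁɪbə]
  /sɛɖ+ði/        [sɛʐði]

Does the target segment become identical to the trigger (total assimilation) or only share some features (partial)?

The segment that alternates is /g/, which surfaces as [ɣ] when adjacent to /ʁ/.
/g/ is a stop while /ʁ/ is a fricative; the output [ɣ] is a fricative, matching the trigger — so the feature that spreads is manner.
Place and voice are unchanged, so the assimilation is partial, not total.
The other alternating form patterns the same way: /ɖ/ → [ʐ] before /ð/ (stop → fricative, matching a fricative) — only manner changes, and always toward the following segment.

partial assimilation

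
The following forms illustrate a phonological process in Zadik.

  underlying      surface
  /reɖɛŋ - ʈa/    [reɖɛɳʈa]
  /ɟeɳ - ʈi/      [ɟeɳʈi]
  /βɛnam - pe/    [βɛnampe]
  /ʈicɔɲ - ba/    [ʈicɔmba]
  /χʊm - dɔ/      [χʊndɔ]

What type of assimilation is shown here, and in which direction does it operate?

The segment that alternates is /ŋ/, which surfaces as [ɳ] when adjacent to /ʈ/.
/ŋ/ is velar while /ʈ/ is retroflex; the output [ɳ] is retroflex, matching the trigger — so the feature that spreads is place.
Manner and voice are unchanged, so the assimilation is partial, not total.
Checking the remaining alternations: /ɲ/ → [m] before /b/ (palatal → bilabial, matching bilabial); /m/ → [n] before /d/ (bilabial → alveolar, matching alveolar) — only place changes, and always toward the following segment.
Nothing changes in [ɟeɳʈi], [βɛnampe]: there the adjacent consonants already agree in place (/ɳ/ and /ʈ/ are both retroflex; /m/ and /p/ are both bilabial), so these forms are consistent with the same rule.
Since the segment that changes precedes the conditioning segment, the assimilation is regressive.

regressive place assimilation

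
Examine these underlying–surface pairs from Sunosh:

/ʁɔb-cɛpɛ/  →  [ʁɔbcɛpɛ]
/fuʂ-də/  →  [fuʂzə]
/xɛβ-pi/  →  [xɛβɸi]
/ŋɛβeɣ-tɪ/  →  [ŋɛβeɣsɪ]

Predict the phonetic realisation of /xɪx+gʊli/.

The data show progressive manner assimilation: /d/ → [z] after /ʂ/; /p/ → [ɸ] after /β/; /t/ → [s] after /ɣ/. In each pair only manner changes, matching the preceding consonant, while place and voice stay constant.
Nothing changes in [ʁɔbcɛpɛ]: there the adjacent consonants already agree in manner (/c/ and /b/ are both stops), so this form is consistent with the same rule.
/g/ is a voiced velar stop. The preceding trigger /x/ is a fricative, so /g/ must become a fricative as well.
The voiced velar fricative is [ɣ], so /g/ → [ɣ].

[xɪxɣʊli]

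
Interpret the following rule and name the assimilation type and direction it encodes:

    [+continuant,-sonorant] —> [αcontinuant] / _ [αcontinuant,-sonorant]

regressive manner assimilation

The rule copies [continuant] (continuancy) from the environment onto the target fricatives; since [±continuant] encodes the stop/fricative manner contrast, the assimilating dimension is manner.
Since the environment is written after the underscore, the trigger follows the target; the direction is regressive.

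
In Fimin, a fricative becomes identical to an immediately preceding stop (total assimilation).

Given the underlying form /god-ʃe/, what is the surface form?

[godde]

/ʃ/ is the segment targeted by the rule; it sits immediately after /d/, so it assimilates completely and surfaces as [d].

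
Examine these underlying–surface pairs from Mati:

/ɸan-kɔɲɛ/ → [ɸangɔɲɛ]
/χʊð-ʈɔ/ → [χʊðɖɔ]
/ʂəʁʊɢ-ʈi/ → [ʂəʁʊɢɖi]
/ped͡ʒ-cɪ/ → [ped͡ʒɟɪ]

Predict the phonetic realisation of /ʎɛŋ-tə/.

The data show progressive voicing assimilation: /k/ → [g] after /n/; /ʈ/ → [ɖ] after /ð/; /ʈ/ → [ɖ] after /ɢ/; /c/ → [ɟ] after /d͡ʒ/. In each pair only voicing changes, matching the preceding consonant, while place and manner stay constant.
/t/ is a voiceless alveolar stop. The preceding trigger /ŋ/ is voiced, so /t/ must become voiced as well.
Changing only its voicing to voiced gives [d] — the voiced alveolar stop.

[ʎɛŋdə]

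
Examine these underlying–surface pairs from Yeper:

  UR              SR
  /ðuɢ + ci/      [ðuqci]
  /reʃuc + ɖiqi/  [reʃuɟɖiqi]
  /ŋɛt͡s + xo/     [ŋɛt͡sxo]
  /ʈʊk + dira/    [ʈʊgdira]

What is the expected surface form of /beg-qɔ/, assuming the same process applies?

[bekqɔ]

The data show regressive voicing assimilation: /ɢ/ → [q] before /c/; /c/ → [ɟ] before /ɖ/; /k/ → [g] before /d/. In each pair only voicing changes, matching the following consonant, while place and manner stay constant.
No alternation appears in [ŋɛt͡sxo]: there the adjacent consonants already agree in voicing (/t͡s/ and /x/ are both voiceless), so this form is consistent with the same rule.
/g/ is a voiced velar stop. The following trigger /q/ is voiceless, so /g/ must become voiceless as well.
A voiceless velar stop is [k], so the surface segment is [k].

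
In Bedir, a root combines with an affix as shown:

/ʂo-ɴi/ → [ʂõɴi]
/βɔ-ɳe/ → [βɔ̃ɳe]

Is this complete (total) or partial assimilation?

partial assimilation

The vowel /o/ surfaces as nasalised [õ] next to the following nasal /ɴ/ — it has acquired the [+nasal] feature of its neighbour.
Likewise in the remaining data: /ɔ/ → [ɔ̃] before /ɳ/ — each time a vowel is nasalised next to a following nasal.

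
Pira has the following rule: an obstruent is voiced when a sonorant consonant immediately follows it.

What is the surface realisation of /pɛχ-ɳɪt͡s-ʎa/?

/χ/ is a voiceless uvular fricative. The following trigger /ɳ/ is voiced, so /χ/ must become voiced as well.
Changing only its voicing to voiced gives [ʁ] — the voiced uvular fricative.
The same rule applies at the second boundary: /t͡s/ → [d͡z] next to /ʎ/.

[pɛʁɳɪd͡zʎa]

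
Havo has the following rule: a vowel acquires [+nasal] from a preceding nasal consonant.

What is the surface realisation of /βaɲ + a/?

[βaɲã]

The vowel /a/ is adjacent to the preceding nasal /ɲ/, so it acquires [+nasal] and surfaces as [ã].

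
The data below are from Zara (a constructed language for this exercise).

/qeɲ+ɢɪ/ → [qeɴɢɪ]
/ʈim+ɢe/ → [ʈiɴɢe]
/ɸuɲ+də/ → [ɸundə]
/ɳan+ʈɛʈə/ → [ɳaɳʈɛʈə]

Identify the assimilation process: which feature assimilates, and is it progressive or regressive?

regressive place assimilation

Underlying /ɲ/ is realised as [ɴ] next to /ɢ/; /ɢ/ itself does not change.
/ɲ/ is palatal while /ɢ/ is uvular; the output [ɴ] is uvular, matching the trigger — so the feature that spreads is place.
Manner and voice are unchanged, so the assimilation is partial, not total.
Checking the remaining alternations: /m/ → [ɴ] before /ɢ/ (bilabial → uvular, matching uvular); /ɲ/ → [n] before /d/ (palatal → alveolar, matching alveolar); /n/ → [ɳ] before /ʈ/ (alveolar → retroflex, matching retroflex) — only place changes, and always toward the following segment.
The trigger is the following segment, so the direction is regressive (anticipatory).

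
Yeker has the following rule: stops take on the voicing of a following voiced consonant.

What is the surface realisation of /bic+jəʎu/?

/c/ is a voiceless palatal stop. The following trigger /j/ is voiced, so /c/ must become voiced as well.
The voiced palatal stop is [ɟ], so /c/ → [ɟ].

[biɟjəʎu]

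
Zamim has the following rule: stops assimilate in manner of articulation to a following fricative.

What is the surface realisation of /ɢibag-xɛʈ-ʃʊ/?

[ɢibaɣxɛʂʃʊ]

/g/ is a voiced velar stop. The following trigger /x/ is a fricative, so /g/ must become a fricative as well.
The voiced velar fricative is [ɣ], so /g/ → [ɣ].
The same rule applies at the second boundary: /ʈ/ → [ʂ] next to /ʃ/.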